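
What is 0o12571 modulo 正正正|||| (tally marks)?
Convert 0o12571 (octal) → 1×4096 + 2×512 + 5×64 + 7×8 + 1 = 5497 (decimal)
Convert 正正正|||| (tally marks) → 5 + 5 + 5 + 4 = 19 (decimal)
Compute 5497 mod 19 = 6
6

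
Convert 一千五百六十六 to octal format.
Convert 一千五百六十六 (Chinese numeral) → 1×1000 + 5×100 + 6×10 + 6 = 1566 (decimal)
Convert 1566 (decimal) → 1566 = 3×512 + 3×8 + 6 → 0o3036 (octal)
0o3036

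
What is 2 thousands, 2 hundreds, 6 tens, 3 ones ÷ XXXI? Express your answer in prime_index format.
Convert 2 thousands, 2 hundreds, 6 tens, 3 ones (place-value notation) → 2×1000 + 2×100 + 6×10 + 3 = 2263 (decimal)
Convert XXXI (Roman numeral) → 10 + 10 + 10 + 1 = 31 (decimal)
Compute 2263 ÷ 31 = 73
Convert 73 (decimal) → the 21st prime (prime index)
the 21st prime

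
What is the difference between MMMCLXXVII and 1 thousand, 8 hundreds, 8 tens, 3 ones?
Convert MMMCLXXVII (Roman numeral) → 1000 + 1000 + 1000 + 100 + 50 + 10 + 10 + 5 + 1 + 1 = 3177 (decimal)
Convert 1 thousand, 8 hundreds, 8 tens, 3 ones (place-value notation) → 1×1000 + 8×100 + 8×10 + 3 = 1883 (decimal)
Difference: |3177 - 1883| = 1294
1294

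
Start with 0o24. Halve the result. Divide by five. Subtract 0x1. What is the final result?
Convert 0o24 (octal) → 2×8 + 4 = 20 (decimal)
Start: 20
20 ÷ 2 = 10
Convert five (English words) → 5 (decimal)
10 ÷ 5 = 2
Convert 0x1 (hexadecimal) → 1 (decimal)
2 - 1 = 1
1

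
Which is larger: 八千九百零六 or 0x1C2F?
Convert 八千九百零六 (Chinese numeral) → 8×1000 + 9×100 + 6 = 8906 (decimal)
Convert 0x1C2F (hexadecimal) → 1×4096 + 12×256 + 2×16 + 15 = 7215 (decimal)
Compare 8906 vs 7215: larger = 8906
8906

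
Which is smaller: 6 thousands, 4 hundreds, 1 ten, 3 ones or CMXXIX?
Convert 6 thousands, 4 hundreds, 1 ten, 3 ones (place-value notation) → 6×1000 + 4×100 + 1×10 + 3 = 6413 (decimal)
Convert CMXXIX (Roman numeral) → 900 + 10 + 10 + 9 = 929 (decimal)
Compare 6413 vs 929: smaller = 929
929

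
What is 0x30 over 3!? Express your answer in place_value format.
Convert 0x30 (hexadecimal) → 3×16 = 48 (decimal)
Convert 3! (factorial) → 6 (decimal)
Compute 48 ÷ 6 = 8
Convert 8 (decimal) → 8 ones (place-value notation)
8 ones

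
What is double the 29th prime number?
The 29th prime number = 109
Compute 109 × 2 = 218
218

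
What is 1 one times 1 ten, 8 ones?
Convert 1 one (place-value notation) → 1 (decimal)
Convert 1 ten, 8 ones (place-value notation) → 1×10 + 8 = 18 (decimal)
Compute 1 × 18 = 18
18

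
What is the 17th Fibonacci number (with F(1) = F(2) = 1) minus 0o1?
The 17th Fibonacci number (with F(1) = F(2) = 1) = 1597
Convert 0o1 (octal) → 1 (decimal)
Compute 1597 - 1 = 1596
1596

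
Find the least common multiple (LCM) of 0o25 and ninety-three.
Convert 0o25 (octal) → 2×8 + 5 = 21 (decimal)
Convert ninety-three (English words) → 93 (decimal)
Compute lcm(21, 93) = 651
651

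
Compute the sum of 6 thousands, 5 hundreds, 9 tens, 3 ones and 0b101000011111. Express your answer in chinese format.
Convert 6 thousands, 5 hundreds, 9 tens, 3 ones (place-value notation) → 6×1000 + 5×100 + 9×10 + 3 = 6593 (decimal)
Convert 0b101000011111 (binary) → 2048 + 512 + 16 + 8 + 4 + 2 + 1 = 2591 (decimal)
Compute 6593 + 2591 = 9184
Convert 9184 (decimal) → 9184 = 9×1000 + 1×100 + 8×10 + 4 → 九千一百八十四 (Chinese numeral)
九千一百八十四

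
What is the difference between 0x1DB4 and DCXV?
Convert 0x1DB4 (hexadecimal) → 1×4096 + 13×256 + 11×16 + 4 = 7604 (decimal)
Convert DCXV (Roman numeral) → 500 + 100 + 10 + 5 = 615 (decimal)
Difference: |7604 - 615| = 6989
6989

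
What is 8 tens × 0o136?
Convert 8 tens (place-value notation) → 8×10 = 80 (decimal)
Convert 0o136 (octal) → 1×64 + 3×8 + 6 = 94 (decimal)
Compute 80 × 94 = 7520
7520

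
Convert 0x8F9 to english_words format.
Convert 0x8F9 (hexadecimal) → 8×256 + 15×16 + 9 = 2297 (decimal)
Convert 2297 (decimal) → 2297 = 2×1000 + 2×100 + 97 → two thousand two hundred ninety-seven (English words)
two thousand two hundred ninety-seven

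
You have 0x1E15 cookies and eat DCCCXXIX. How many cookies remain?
Convert 0x1E15 (hexadecimal) → 1×4096 + 14×256 + 1×16 + 5 = 7701 (decimal)
Convert DCCCXXIX (Roman numeral) → 500 + 100 + 100 + 100 + 10 + 10 + 9 = 829 (decimal)
Compute 7701 - 829 = 6872
6872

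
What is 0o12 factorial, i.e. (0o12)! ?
Convert 0o12 (octal) → 1×8 + 2 = 10 (decimal)
Compute 10! = 3628800
3628800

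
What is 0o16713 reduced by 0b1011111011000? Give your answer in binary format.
Convert 0o16713 (octal) → 1×4096 + 6×512 + 7×64 + 1×8 + 3 = 7627 (decimal)
Convert 0b1011111011000 (binary) → 4096 + 1024 + 512 + 256 + 128 + 64 + 16 + 8 = 6104 (decimal)
Compute 7627 - 6104 = 1523
Convert 1523 (decimal) → 1523 = 1024 + 256 + 128 + 64 + 32 + 16 + 2 + 1 → 0b10111110011 (binary)
0b10111110011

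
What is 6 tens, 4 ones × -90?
Convert 6 tens, 4 ones (place-value notation) → 6×10 + 4 = 64 (decimal)
Compute 64 × -90 = -5760
-5760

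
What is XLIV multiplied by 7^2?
Convert XLIV (Roman numeral) → 40 + 4 = 44 (decimal)
Convert 7^2 (power) → 49 (decimal)
Compute 44 × 49 = 2156
2156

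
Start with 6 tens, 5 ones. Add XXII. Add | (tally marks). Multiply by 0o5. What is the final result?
Convert 6 tens, 5 ones (place-value notation) → 6×10 + 5 = 65 (decimal)
Start: 65
Convert XXII (Roman numeral) → 10 + 10 + 1 + 1 = 22 (decimal)
65 + 22 = 87
Convert | (tally marks) → 1 (decimal)
87 + 1 = 88
Convert 0o5 (octal) → 5 (decimal)
88 × 5 = 440
440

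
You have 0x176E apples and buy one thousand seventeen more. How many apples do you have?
Convert 0x176E (hexadecimal) → 1×4096 + 7×256 + 6×16 + 14 = 5998 (decimal)
Convert one thousand seventeen (English words) → 1×1000 + 17 = 1017 (decimal)
Compute 5998 + 1017 = 7015
7015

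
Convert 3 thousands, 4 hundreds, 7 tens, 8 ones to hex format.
Convert 3 thousands, 4 hundreds, 7 tens, 8 ones (place-value notation) → 3×1000 + 4×100 + 7×10 + 8 = 3478 (decimal)
Convert 3478 (decimal) → 3478 = 13×256 + 9×16 + 6 → 0xD96 (hexadecimal)
0xD96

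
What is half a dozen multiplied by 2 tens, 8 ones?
Convert half a dozen (colloquial) → 6 (decimal)
Convert 2 tens, 8 ones (place-value notation) → 2×10 + 8 = 28 (decimal)
Compute 6 × 28 = 168
168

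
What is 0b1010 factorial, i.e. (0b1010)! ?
Convert 0b1010 (binary) → 8 + 2 = 10 (decimal)
Compute 10! = 3628800
3628800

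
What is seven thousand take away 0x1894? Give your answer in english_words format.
Convert seven thousand (English words) → 7×1000 = 7000 (decimal)
Convert 0x1894 (hexadecimal) → 1×4096 + 8×256 + 9×16 + 4 = 6292 (decimal)
Compute 7000 - 6292 = 708
Convert 708 (decimal) → 708 = 7×100 + 8 → seven hundred eight (English words)
seven hundred eight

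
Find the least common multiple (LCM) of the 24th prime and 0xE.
Convert the 24th prime (prime index) → 89 (decimal)
Convert 0xE (hexadecimal) → 14 (decimal)
Compute lcm(89, 14) = 1246
1246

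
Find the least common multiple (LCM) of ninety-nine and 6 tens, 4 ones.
Convert ninety-nine (English words) → 99 (decimal)
Convert 6 tens, 4 ones (place-value notation) → 6×10 + 4 = 64 (decimal)
Compute lcm(99, 64) = 6336
6336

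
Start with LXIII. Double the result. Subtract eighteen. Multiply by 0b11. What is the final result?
Convert LXIII (Roman numeral) → 50 + 10 + 1 + 1 + 1 = 63 (decimal)
Start: 63
63 × 2 = 126
Convert eighteen (English words) → 18 (decimal)
126 - 18 = 108
Convert 0b11 (binary) → 2 + 1 = 3 (decimal)
108 × 3 = 324
324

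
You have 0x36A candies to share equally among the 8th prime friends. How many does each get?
Convert 0x36A (hexadecimal) → 3×256 + 6×16 + 10 = 874 (decimal)
Convert the 8th prime (prime index) → 19 (decimal)
Compute 874 ÷ 19 = 46
46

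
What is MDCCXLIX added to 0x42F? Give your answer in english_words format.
Convert MDCCXLIX (Roman numeral) → 1000 + 500 + 100 + 100 + 40 + 9 = 1749 (decimal)
Convert 0x42F (hexadecimal) → 4×256 + 2×16 + 15 = 1071 (decimal)
Compute 1749 + 1071 = 2820
Convert 2820 (decimal) → 2820 = 2×1000 + 8×100 + 20 → two thousand eight hundred twenty (English words)
two thousand eight hundred twenty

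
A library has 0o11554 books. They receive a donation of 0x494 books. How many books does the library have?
Convert 0o11554 (octal) → 1×4096 + 1×512 + 5×64 + 5×8 + 4 = 4972 (decimal)
Convert 0x494 (hexadecimal) → 4×256 + 9×16 + 4 = 1172 (decimal)
Compute 4972 + 1172 = 6144
6144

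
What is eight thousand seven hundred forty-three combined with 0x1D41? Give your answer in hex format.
Convert eight thousand seven hundred forty-three (English words) → 8×1000 + 7×100 + 43 = 8743 (decimal)
Convert 0x1D41 (hexadecimal) → 1×4096 + 13×256 + 4×16 + 1 = 7489 (decimal)
Compute 8743 + 7489 = 16232
Convert 16232 (decimal) → 16232 = 3×4096 + 15×256 + 6×16 + 8 → 0x3F68 (hexadecimal)
0x3F68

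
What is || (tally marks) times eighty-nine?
Convert || (tally marks) → 2 (decimal)
Convert eighty-nine (English words) → 89 (decimal)
Compute 2 × 89 = 178
178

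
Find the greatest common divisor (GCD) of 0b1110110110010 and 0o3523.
Convert 0b1110110110010 (binary) → 4096 + 2048 + 1024 + 256 + 128 + 32 + 16 + 2 = 7602 (decimal)
Convert 0o3523 (octal) → 3×512 + 5×64 + 2×8 + 3 = 1875 (decimal)
Compute gcd(7602, 1875) = 3
3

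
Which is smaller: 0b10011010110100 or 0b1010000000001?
Convert 0b10011010110100 (binary) → 8192 + 1024 + 512 + 128 + 32 + 16 + 4 = 9908 (decimal)
Convert 0b1010000000001 (binary) → 4096 + 1024 + 1 = 5121 (decimal)
Compare 9908 vs 5121: smaller = 5121
5121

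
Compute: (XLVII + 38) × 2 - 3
Convert XLVII (Roman numeral) → 40 + 5 + 1 + 1 = 47 (decimal)
Expression in decimal: (47 + 38) × 2 - 3
Parentheses first: 47 + 38 = 85
Multiply: 85 × 2 = 170
Subtract: 170 - 3 = 167
167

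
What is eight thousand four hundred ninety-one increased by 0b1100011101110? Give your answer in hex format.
Convert eight thousand four hundred ninety-one (English words) → 8×1000 + 4×100 + 91 = 8491 (decimal)
Convert 0b1100011101110 (binary) → 4096 + 2048 + 128 + 64 + 32 + 8 + 4 + 2 = 6382 (decimal)
Compute 8491 + 6382 = 14873
Convert 14873 (decimal) → 14873 = 3×4096 + 10×256 + 1×16 + 9 → 0x3A19 (hexadecimal)
0x3A19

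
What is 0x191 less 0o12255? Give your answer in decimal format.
Convert 0x191 (hexadecimal) → 1×256 + 9×16 + 1 = 401 (decimal)
Convert 0o12255 (octal) → 1×4096 + 2×512 + 2×64 + 5×8 + 5 = 5293 (decimal)
Compute 401 - 5293 = -4892
-4892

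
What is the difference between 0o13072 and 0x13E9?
Convert 0o13072 (octal) → 1×4096 + 3×512 + 7×8 + 2 = 5690 (decimal)
Convert 0x13E9 (hexadecimal) → 1×4096 + 3×256 + 14×16 + 9 = 5097 (decimal)
Difference: |5690 - 5097| = 593
593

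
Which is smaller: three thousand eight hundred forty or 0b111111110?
Convert three thousand eight hundred forty (English words) → 3×1000 + 8×100 + 40 = 3840 (decimal)
Convert 0b111111110 (binary) → 256 + 128 + 64 + 32 + 16 + 8 + 4 + 2 = 510 (decimal)
Compare 3840 vs 510: smaller = 510
510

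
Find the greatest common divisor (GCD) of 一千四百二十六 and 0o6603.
Convert 一千四百二十六 (Chinese numeral) → 1×1000 + 4×100 + 2×10 + 6 = 1426 (decimal)
Convert 0o6603 (octal) → 6×512 + 6×64 + 3 = 3459 (decimal)
Compute gcd(1426, 3459) = 1
1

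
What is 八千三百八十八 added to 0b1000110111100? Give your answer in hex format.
Convert 八千三百八十八 (Chinese numeral) → 8×1000 + 3×100 + 8×10 + 8 = 8388 (decimal)
Convert 0b1000110111100 (binary) → 4096 + 256 + 128 + 32 + 16 + 8 + 4 = 4540 (decimal)
Compute 8388 + 4540 = 12928
Convert 12928 (decimal) → 12928 = 3×4096 + 2×256 + 8×16 → 0x3280 (hexadecimal)
0x3280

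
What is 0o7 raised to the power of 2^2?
Convert 0o7 (octal) → 7 (decimal)
Convert 2^2 (power) → 4 (decimal)
Compute 7 ^ 4 = 2401
2401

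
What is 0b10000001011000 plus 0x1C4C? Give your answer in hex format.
Convert 0b10000001011000 (binary) → 8192 + 64 + 16 + 8 = 8280 (decimal)
Convert 0x1C4C (hexadecimal) → 1×4096 + 12×256 + 4×16 + 12 = 7244 (decimal)
Compute 8280 + 7244 = 15524
Convert 15524 (decimal) → 15524 = 3×4096 + 12×256 + 10×16 + 4 → 0x3CA4 (hexadecimal)
0x3CA4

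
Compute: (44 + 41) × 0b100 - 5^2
Convert 0b100 (binary) → 4 (decimal)
Convert 5^2 (power) → 25 (decimal)
Expression in decimal: (44 + 41) × 4 - 25
Parentheses first: 44 + 41 = 85
Multiply: 85 × 4 = 340
Subtract: 340 - 25 = 315
315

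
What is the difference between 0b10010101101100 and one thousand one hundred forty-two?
Convert 0b10010101101100 (binary) → 8192 + 1024 + 256 + 64 + 32 + 8 + 4 = 9580 (decimal)
Convert one thousand one hundred forty-two (English words) → 1×1000 + 1×100 + 42 = 1142 (decimal)
Difference: |9580 - 1142| = 8438
8438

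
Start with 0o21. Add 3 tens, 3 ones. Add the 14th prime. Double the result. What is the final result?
Convert 0o21 (octal) → 2×8 + 1 = 17 (decimal)
Start: 17
Convert 3 tens, 3 ones (place-value notation) → 3×10 + 3 = 33 (decimal)
17 + 33 = 50
Convert the 14th prime (prime index) → 43 (decimal)
50 + 43 = 93
93 × 2 = 186
186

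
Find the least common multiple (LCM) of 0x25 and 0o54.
Convert 0x25 (hexadecimal) → 2×16 + 5 = 37 (decimal)
Convert 0o54 (octal) → 5×8 + 4 = 44 (decimal)
Compute lcm(37, 44) = 1628
1628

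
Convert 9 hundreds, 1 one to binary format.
Convert 9 hundreds, 1 one (place-value notation) → 9×100 + 1 = 901 (decimal)
Convert 901 (decimal) → 901 = 512 + 256 + 128 + 4 + 1 → 0b1110000101 (binary)
0b1110000101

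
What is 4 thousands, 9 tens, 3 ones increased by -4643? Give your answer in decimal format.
Convert 4 thousands, 9 tens, 3 ones (place-value notation) → 4×1000 + 9×10 + 3 = 4093 (decimal)
Compute 4093 + -4643 = -550
-550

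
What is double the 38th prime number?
The 38th prime number = 163
Compute 163 × 2 = 326
326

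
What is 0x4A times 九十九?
Convert 0x4A (hexadecimal) → 4×16 + 10 = 74 (decimal)
Convert 九十九 (Chinese numeral) → 9×10 + 9 = 99 (decimal)
Compute 74 × 99 = 7326
7326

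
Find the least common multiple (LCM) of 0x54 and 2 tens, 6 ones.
Convert 0x54 (hexadecimal) → 5×16 + 4 = 84 (decimal)
Convert 2 tens, 6 ones (place-value notation) → 2×10 + 6 = 26 (decimal)
Compute lcm(84, 26) = 1092
1092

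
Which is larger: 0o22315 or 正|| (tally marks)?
Convert 0o22315 (octal) → 2×4096 + 2×512 + 3×64 + 1×8 + 5 = 9421 (decimal)
Convert 正|| (tally marks) → 5 + 2 = 7 (decimal)
Compare 9421 vs 7: larger = 9421
9421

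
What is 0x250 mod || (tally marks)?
Convert 0x250 (hexadecimal) → 2×256 + 5×16 = 592 (decimal)
Convert || (tally marks) → 2 (decimal)
Compute 592 mod 2 = 0
0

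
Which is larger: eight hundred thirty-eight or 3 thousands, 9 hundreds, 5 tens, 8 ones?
Convert eight hundred thirty-eight (English words) → 8×100 + 38 = 838 (decimal)
Convert 3 thousands, 9 hundreds, 5 tens, 8 ones (place-value notation) → 3×1000 + 9×100 + 5×10 + 8 = 3958 (decimal)
Compare 838 vs 3958: larger = 3958
3958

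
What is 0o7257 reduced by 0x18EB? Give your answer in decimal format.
Convert 0o7257 (octal) → 7×512 + 2×64 + 5×8 + 7 = 3759 (decimal)
Convert 0x18EB (hexadecimal) → 1×4096 + 8×256 + 14×16 + 11 = 6379 (decimal)
Compute 3759 - 6379 = -2620
-2620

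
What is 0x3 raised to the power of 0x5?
Convert 0x3 (hexadecimal) → 3 (decimal)
Convert 0x5 (hexadecimal) → 5 (decimal)
Compute 3 ^ 5 = 243
243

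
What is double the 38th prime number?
The 38th prime number = 163
Compute 163 × 2 = 326
326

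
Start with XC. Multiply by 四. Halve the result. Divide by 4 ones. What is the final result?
Convert XC (Roman numeral) → 90 (decimal)
Start: 90
Convert 四 (Chinese numeral) → 4 (decimal)
90 × 4 = 360
360 ÷ 2 = 180
Convert 4 ones (place-value notation) → 4 (decimal)
180 ÷ 4 = 45
45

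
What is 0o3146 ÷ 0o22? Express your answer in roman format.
Convert 0o3146 (octal) → 3×512 + 1×64 + 4×8 + 6 = 1638 (decimal)
Convert 0o22 (octal) → 2×8 + 2 = 18 (decimal)
Compute 1638 ÷ 18 = 91
Convert 91 (decimal) → 91 = 90 + 1 → XCI (Roman numeral)
XCI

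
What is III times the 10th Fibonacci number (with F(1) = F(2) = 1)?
Convert III (Roman numeral) → 1 + 1 + 1 = 3 (decimal)
Convert the 10th Fibonacci number (with F(1) = F(2) = 1) (Fibonacci index) → 1, 1, 2, 3, 5, 8, 13, 21, 34, 55 → 55 (decimal)
Compute 3 × 55 = 165
165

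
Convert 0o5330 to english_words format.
Convert 0o5330 (octal) → 5×512 + 3×64 + 3×8 = 2776 (decimal)
Convert 2776 (decimal) → 2776 = 2×1000 + 7×100 + 76 → two thousand seven hundred seventy-six (English words)
two thousand seven hundred seventy-six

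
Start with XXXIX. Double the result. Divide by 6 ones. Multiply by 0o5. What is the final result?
Convert XXXIX (Roman numeral) → 10 + 10 + 10 + 9 = 39 (decimal)
Start: 39
39 × 2 = 78
Convert 6 ones (place-value notation) → 6 (decimal)
78 ÷ 6 = 13
Convert 0o5 (octal) → 5 (decimal)
13 × 5 = 65
65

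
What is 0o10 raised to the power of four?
Convert 0o10 (octal) → 1×8 = 8 (decimal)
Convert four (English words) → 4 (decimal)
Compute 8 ^ 4 = 4096
4096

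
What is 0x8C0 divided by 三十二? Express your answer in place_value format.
Convert 0x8C0 (hexadecimal) → 8×256 + 12×16 = 2240 (decimal)
Convert 三十二 (Chinese numeral) → 3×10 + 2 = 32 (decimal)
Compute 2240 ÷ 32 = 70
Convert 70 (decimal) → 70 = 7×10 → 7 tens (place-value notation)
7 tens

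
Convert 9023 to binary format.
Convert 9023 (decimal) → 9023 = 8192 + 512 + 256 + 32 + 16 + 8 + 4 + 2 + 1 → 0b10001100111111 (binary)
0b10001100111111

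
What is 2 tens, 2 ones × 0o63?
Convert 2 tens, 2 ones (place-value notation) → 2×10 + 2 = 22 (decimal)
Convert 0o63 (octal) → 6×8 + 3 = 51 (decimal)
Compute 22 × 51 = 1122
1122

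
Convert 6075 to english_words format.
Convert 6075 (decimal) → 6075 = 6×1000 + 75 → six thousand seventy-five (English words)
six thousand seventy-five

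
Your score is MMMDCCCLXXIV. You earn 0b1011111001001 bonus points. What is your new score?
Convert MMMDCCCLXXIV (Roman numeral) → 1000 + 1000 + 1000 + 500 + 100 + 100 + 100 + 50 + 10 + 10 + 4 = 3874 (decimal)
Convert 0b1011111001001 (binary) → 4096 + 1024 + 512 + 256 + 128 + 64 + 8 + 1 = 6089 (decimal)
Compute 3874 + 6089 = 9963
9963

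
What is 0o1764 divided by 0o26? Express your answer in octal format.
Convert 0o1764 (octal) → 1×512 + 7×64 + 6×8 + 4 = 1012 (decimal)
Convert 0o26 (octal) → 2×8 + 6 = 22 (decimal)
Compute 1012 ÷ 22 = 46
Convert 46 (decimal) → 46 = 5×8 + 6 → 0o56 (octal)
0o56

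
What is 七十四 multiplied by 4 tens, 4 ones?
Convert 七十四 (Chinese numeral) → 7×10 + 4 = 74 (decimal)
Convert 4 tens, 4 ones (place-value notation) → 4×10 + 4 = 44 (decimal)
Compute 74 × 44 = 3256
3256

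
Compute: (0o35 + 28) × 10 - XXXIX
Convert 0o35 (octal) → 3×8 + 5 = 29 (decimal)
Convert XXXIX (Roman numeral) → 10 + 10 + 10 + 9 = 39 (decimal)
Expression in decimal: (29 + 28) × 10 - 39
Parentheses first: 29 + 28 = 57
Multiply: 57 × 10 = 570
Subtract: 570 - 39 = 531
531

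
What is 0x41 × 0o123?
Convert 0x41 (hexadecimal) → 4×16 + 1 = 65 (decimal)
Convert 0o123 (octal) → 1×64 + 2×8 + 3 = 83 (decimal)
Compute 65 × 83 = 5395
5395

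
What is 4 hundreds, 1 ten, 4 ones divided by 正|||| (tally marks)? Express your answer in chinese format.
Convert 4 hundreds, 1 ten, 4 ones (place-value notation) → 4×100 + 1×10 + 4 = 414 (decimal)
Convert 正|||| (tally marks) → 5 + 4 = 9 (decimal)
Compute 414 ÷ 9 = 46
Convert 46 (decimal) → 46 = 4×10 + 6 → 四十六 (Chinese numeral)
四十六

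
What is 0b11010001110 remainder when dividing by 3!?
Convert 0b11010001110 (binary) → 1024 + 512 + 128 + 8 + 4 + 2 = 1678 (decimal)
Convert 3! (factorial) → 6 (decimal)
Compute 1678 mod 6 = 4
4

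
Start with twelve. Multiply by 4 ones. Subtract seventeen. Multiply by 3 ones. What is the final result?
Convert twelve (English words) → 12 (decimal)
Start: 12
Convert 4 ones (place-value notation) → 4 (decimal)
12 × 4 = 48
Convert seventeen (English words) → 17 (decimal)
48 - 17 = 31
Convert 3 ones (place-value notation) → 3 (decimal)
31 × 3 = 93
93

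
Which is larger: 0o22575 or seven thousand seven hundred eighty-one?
Convert 0o22575 (octal) → 2×4096 + 2×512 + 5×64 + 7×8 + 5 = 9597 (decimal)
Convert seven thousand seven hundred eighty-one (English words) → 7×1000 + 7×100 + 81 = 7781 (decimal)
Compare 9597 vs 7781: larger = 9597
9597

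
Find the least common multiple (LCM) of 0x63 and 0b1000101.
Convert 0x63 (hexadecimal) → 6×16 + 3 = 99 (decimal)
Convert 0b1000101 (binary) → 64 + 4 + 1 = 69 (decimal)
Compute lcm(99, 69) = 2277
2277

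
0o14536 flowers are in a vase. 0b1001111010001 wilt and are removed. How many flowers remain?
Convert 0o14536 (octal) → 1×4096 + 4×512 + 5×64 + 3×8 + 6 = 6494 (decimal)
Convert 0b1001111010001 (binary) → 4096 + 512 + 256 + 128 + 64 + 16 + 1 = 5073 (decimal)
Compute 6494 - 5073 = 1421
1421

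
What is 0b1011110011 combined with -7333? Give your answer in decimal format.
Convert 0b1011110011 (binary) → 512 + 128 + 64 + 32 + 16 + 2 + 1 = 755 (decimal)
Compute 755 + -7333 = -6578
-6578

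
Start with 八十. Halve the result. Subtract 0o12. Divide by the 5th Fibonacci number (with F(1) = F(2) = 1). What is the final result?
Convert 八十 (Chinese numeral) → 8×10 = 80 (decimal)
Start: 80
80 ÷ 2 = 40
Convert 0o12 (octal) → 1×8 + 2 = 10 (decimal)
40 - 10 = 30
Convert the 5th Fibonacci number (with F(1) = F(2) = 1) (Fibonacci index) → 1, 1, 2, 3, 5 → 5 (decimal)
30 ÷ 5 = 6
6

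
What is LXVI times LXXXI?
Convert LXVI (Roman numeral) → 50 + 10 + 5 + 1 = 66 (decimal)
Convert LXXXI (Roman numeral) → 50 + 10 + 10 + 10 + 1 = 81 (decimal)
Compute 66 × 81 = 5346
5346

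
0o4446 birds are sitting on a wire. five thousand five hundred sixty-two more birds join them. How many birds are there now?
Convert 0o4446 (octal) → 4×512 + 4×64 + 4×8 + 6 = 2342 (decimal)
Convert five thousand five hundred sixty-two (English words) → 5×1000 + 5×100 + 62 = 5562 (decimal)
Compute 2342 + 5562 = 7904
7904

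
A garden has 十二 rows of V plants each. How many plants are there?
Convert V (Roman numeral) → 5 (decimal)
Convert 十二 (Chinese numeral) → 1×10 + 2 = 12 (decimal)
Compute 5 × 12 = 60
60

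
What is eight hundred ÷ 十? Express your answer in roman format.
Convert eight hundred (English words) → 8×100 = 800 (decimal)
Convert 十 (Chinese numeral) → 1×10 = 10 (decimal)
Compute 800 ÷ 10 = 80
Convert 80 (decimal) → 80 = 50 + 10 + 10 + 10 → LXXX (Roman numeral)
LXXX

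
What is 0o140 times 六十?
Convert 0o140 (octal) → 1×64 + 4×8 = 96 (decimal)
Convert 六十 (Chinese numeral) → 6×10 = 60 (decimal)
Compute 96 × 60 = 5760
5760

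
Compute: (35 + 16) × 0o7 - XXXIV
Convert 0o7 (octal) → 7 (decimal)
Convert XXXIV (Roman numeral) → 10 + 10 + 10 + 4 = 34 (decimal)
Expression in decimal: (35 + 16) × 7 - 34
Parentheses first: 35 + 16 = 51
Multiply: 51 × 7 = 357
Subtract: 357 - 34 = 323
323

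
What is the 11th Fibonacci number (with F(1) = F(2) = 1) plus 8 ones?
The 11th Fibonacci number (with F(1) = F(2) = 1): 1, 1, 2, 3, 5, 8, 13, 21, 34, 55, 89 → 89
Convert 8 ones (place-value notation) → 8 (decimal)
Compute 89 + 8 = 97
97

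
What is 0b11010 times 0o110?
Convert 0b11010 (binary) → 16 + 8 + 2 = 26 (decimal)
Convert 0o110 (octal) → 1×64 + 1×8 = 72 (decimal)
Compute 26 × 72 = 1872
1872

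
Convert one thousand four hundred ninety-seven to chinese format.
Convert one thousand four hundred ninety-seven (English words) → 1×1000 + 4×100 + 97 = 1497 (decimal)
Convert 1497 (decimal) → 1497 = 1×1000 + 4×100 + 9×10 + 7 → 一千四百九十七 (Chinese numeral)
一千四百九十七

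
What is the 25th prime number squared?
The 25th prime number = 97
Compute 97² = 97 × 97 = 9409
9409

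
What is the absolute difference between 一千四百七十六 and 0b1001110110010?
Convert 一千四百七十六 (Chinese numeral) → 1×1000 + 4×100 + 7×10 + 6 = 1476 (decimal)
Convert 0b1001110110010 (binary) → 4096 + 512 + 256 + 128 + 32 + 16 + 2 = 5042 (decimal)
Compute |1476 - 5042| = 3566
3566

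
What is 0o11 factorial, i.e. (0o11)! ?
Convert 0o11 (octal) → 1×8 + 1 = 9 (decimal)
Compute 9! = 362880
362880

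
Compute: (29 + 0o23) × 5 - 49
Convert 0o23 (octal) → 2×8 + 3 = 19 (decimal)
Expression in decimal: (29 + 19) × 5 - 49
Parentheses first: 29 + 19 = 48
Multiply: 48 × 5 = 240
Subtract: 240 - 49 = 191
191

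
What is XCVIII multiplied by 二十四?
Convert XCVIII (Roman numeral) → 90 + 5 + 1 + 1 + 1 = 98 (decimal)
Convert 二十四 (Chinese numeral) → 2×10 + 4 = 24 (decimal)
Compute 98 × 24 = 2352
2352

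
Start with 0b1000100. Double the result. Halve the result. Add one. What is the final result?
Convert 0b1000100 (binary) → 64 + 4 = 68 (decimal)
Start: 68
68 × 2 = 136
136 ÷ 2 = 68
Convert one (English words) → 1 (decimal)
68 + 1 = 69
69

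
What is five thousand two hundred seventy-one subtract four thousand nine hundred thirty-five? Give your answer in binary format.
Convert five thousand two hundred seventy-one (English words) → 5×1000 + 2×100 + 71 = 5271 (decimal)
Convert four thousand nine hundred thirty-five (English words) → 4×1000 + 9×100 + 35 = 4935 (decimal)
Compute 5271 - 4935 = 336
Convert 336 (decimal) → 336 = 256 + 64 + 16 → 0b101010000 (binary)
0b101010000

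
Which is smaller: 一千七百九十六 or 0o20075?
Convert 一千七百九十六 (Chinese numeral) → 1×1000 + 7×100 + 9×10 + 6 = 1796 (decimal)
Convert 0o20075 (octal) → 2×4096 + 7×8 + 5 = 8253 (decimal)
Compare 1796 vs 8253: smaller = 1796
1796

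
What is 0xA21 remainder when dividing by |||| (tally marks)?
Convert 0xA21 (hexadecimal) → 10×256 + 2×16 + 1 = 2593 (decimal)
Convert |||| (tally marks) → 4 (decimal)
Compute 2593 mod 4 = 1
1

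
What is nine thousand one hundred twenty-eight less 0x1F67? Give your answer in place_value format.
Convert nine thousand one hundred twenty-eight (English words) → 9×1000 + 1×100 + 28 = 9128 (decimal)
Convert 0x1F67 (hexadecimal) → 1×4096 + 15×256 + 6×16 + 7 = 8039 (decimal)
Compute 9128 - 8039 = 1089
Convert 1089 (decimal) → 1089 = 1×1000 + 8×10 + 9 → 1 thousand, 8 tens, 9 ones (place-value notation)
1 thousand, 8 tens, 9 ones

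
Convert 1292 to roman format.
Convert 1292 (decimal) → 1292 = 1000 + 100 + 100 + 90 + 1 + 1 → MCCXCII (Roman numeral)
MCCXCII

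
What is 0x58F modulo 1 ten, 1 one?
Convert 0x58F (hexadecimal) → 5×256 + 8×16 + 15 = 1423 (decimal)
Convert 1 ten, 1 one (place-value notation) → 1×10 + 1 = 11 (decimal)
Compute 1423 mod 11 = 4
4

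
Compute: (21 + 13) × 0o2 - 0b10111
Convert 0o2 (octal) → 2 (decimal)
Convert 0b10111 (binary) → 16 + 4 + 2 + 1 = 23 (decimal)
Expression in decimal: (21 + 13) × 2 - 23
Parentheses first: 21 + 13 = 34
Multiply: 34 × 2 = 68
Subtract: 68 - 23 = 45
45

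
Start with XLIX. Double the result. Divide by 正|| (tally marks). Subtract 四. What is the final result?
Convert XLIX (Roman numeral) → 40 + 9 = 49 (decimal)
Start: 49
49 × 2 = 98
Convert 正|| (tally marks) → 5 + 2 = 7 (decimal)
98 ÷ 7 = 14
Convert 四 (Chinese numeral) → 4 (decimal)
14 - 4 = 10
10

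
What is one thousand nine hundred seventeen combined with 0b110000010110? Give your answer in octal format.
Convert one thousand nine hundred seventeen (English words) → 1×1000 + 9×100 + 17 = 1917 (decimal)
Convert 0b110000010110 (binary) → 2048 + 1024 + 16 + 4 + 2 = 3094 (decimal)
Compute 1917 + 3094 = 5011
Convert 5011 (decimal) → 5011 = 1×4096 + 1×512 + 6×64 + 2×8 + 3 → 0o11623 (octal)
0o11623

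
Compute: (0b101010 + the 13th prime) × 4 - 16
Convert 0b101010 (binary) → 32 + 8 + 2 = 42 (decimal)
Convert the 13th prime (prime index) → 41 (decimal)
Expression in decimal: (42 + 41) × 4 - 16
Parentheses first: 42 + 41 = 83
Multiply: 83 × 4 = 332
Subtract: 332 - 16 = 316
316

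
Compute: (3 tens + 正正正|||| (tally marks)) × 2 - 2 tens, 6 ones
Convert 3 tens (place-value notation) → 3×10 = 30 (decimal)
Convert 正正正|||| (tally marks) → 5 + 5 + 5 + 4 = 19 (decimal)
Convert 2 tens, 6 ones (place-value notation) → 2×10 + 6 = 26 (decimal)
Expression in decimal: (30 + 19) × 2 - 26
Parentheses first: 30 + 19 = 49
Multiply: 49 × 2 = 98
Subtract: 98 - 26 = 72
72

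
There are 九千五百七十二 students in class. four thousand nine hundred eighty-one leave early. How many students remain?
Convert 九千五百七十二 (Chinese numeral) → 9×1000 + 5×100 + 7×10 + 2 = 9572 (decimal)
Convert four thousand nine hundred eighty-one (English words) → 4×1000 + 9×100 + 81 = 4981 (decimal)
Compute 9572 - 4981 = 4591
4591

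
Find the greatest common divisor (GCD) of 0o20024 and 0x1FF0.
Convert 0o20024 (octal) → 2×4096 + 2×8 + 4 = 8212 (decimal)
Convert 0x1FF0 (hexadecimal) → 1×4096 + 15×256 + 15×16 = 8176 (decimal)
Compute gcd(8212, 8176) = 4
4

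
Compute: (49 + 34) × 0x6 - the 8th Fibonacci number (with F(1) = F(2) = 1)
Convert 0x6 (hexadecimal) → 6 (decimal)
Convert the 8th Fibonacci number (with F(1) = F(2) = 1) (Fibonacci index) → 1, 1, 2, 3, 5, 8, 13, 21 → 21 (decimal)
Expression in decimal: (49 + 34) × 6 - 21
Parentheses first: 49 + 34 = 83
Multiply: 83 × 6 = 498
Subtract: 498 - 21 = 477
477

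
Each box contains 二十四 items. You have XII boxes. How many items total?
Convert 二十四 (Chinese numeral) → 2×10 + 4 = 24 (decimal)
Convert XII (Roman numeral) → 10 + 1 + 1 = 12 (decimal)
Compute 24 × 12 = 288
288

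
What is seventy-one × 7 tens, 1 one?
Convert seventy-one (English words) → 71 (decimal)
Convert 7 tens, 1 one (place-value notation) → 7×10 + 1 = 71 (decimal)
Compute 71 × 71 = 5041
5041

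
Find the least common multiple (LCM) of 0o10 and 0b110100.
Convert 0o10 (octal) → 1×8 = 8 (decimal)
Convert 0b110100 (binary) → 32 + 16 + 4 = 52 (decimal)
Compute lcm(8, 52) = 104
104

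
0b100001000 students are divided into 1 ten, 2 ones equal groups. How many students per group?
Convert 0b100001000 (binary) → 256 + 8 = 264 (decimal)
Convert 1 ten, 2 ones (place-value notation) → 1×10 + 2 = 12 (decimal)
Compute 264 ÷ 12 = 22
22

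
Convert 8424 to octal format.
Convert 8424 (decimal) → 8424 = 2×4096 + 3×64 + 5×8 → 0o20350 (octal)
0o20350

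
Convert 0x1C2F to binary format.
Convert 0x1C2F (hexadecimal) → 1×4096 + 12×256 + 2×16 + 15 = 7215 (decimal)
Convert 7215 (decimal) → 7215 = 4096 + 2048 + 1024 + 32 + 8 + 4 + 2 + 1 → 0b1110000101111 (binary)
0b1110000101111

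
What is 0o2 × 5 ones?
Convert 0o2 (octal) → 2 (decimal)
Convert 5 ones (place-value notation) → 5 (decimal)
Compute 2 × 5 = 10
10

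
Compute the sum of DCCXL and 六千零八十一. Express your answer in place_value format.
Convert DCCXL (Roman numeral) → 500 + 100 + 100 + 40 = 740 (decimal)
Convert 六千零八十一 (Chinese numeral) → 6×1000 + 8×10 + 1 = 6081 (decimal)
Compute 740 + 6081 = 6821
Convert 6821 (decimal) → 6821 = 6×1000 + 8×100 + 2×10 + 1 → 6 thousands, 8 hundreds, 2 tens, 1 one (place-value notation)
6 thousands, 8 hundreds, 2 tens, 1 one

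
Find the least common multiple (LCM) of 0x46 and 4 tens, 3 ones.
Convert 0x46 (hexadecimal) → 4×16 + 6 = 70 (decimal)
Convert 4 tens, 3 ones (place-value notation) → 4×10 + 3 = 43 (decimal)
Compute lcm(70, 43) = 3010
3010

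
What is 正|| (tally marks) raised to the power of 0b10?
Convert 正|| (tally marks) → 5 + 2 = 7 (decimal)
Convert 0b10 (binary) → 2 (decimal)
Compute 7 ^ 2 = 49
49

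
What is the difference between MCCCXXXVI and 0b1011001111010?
Convert MCCCXXXVI (Roman numeral) → 1000 + 100 + 100 + 100 + 10 + 10 + 10 + 5 + 1 = 1336 (decimal)
Convert 0b1011001111010 (binary) → 4096 + 1024 + 512 + 64 + 32 + 16 + 8 + 2 = 5754 (decimal)
Difference: |1336 - 5754| = 4418
4418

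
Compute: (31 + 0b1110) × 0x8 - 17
Convert 0b1110 (binary) → 8 + 4 + 2 = 14 (decimal)
Convert 0x8 (hexadecimal) → 8 (decimal)
Expression in decimal: (31 + 14) × 8 - 17
Parentheses first: 31 + 14 = 45
Multiply: 45 × 8 = 360
Subtract: 360 - 17 = 343
343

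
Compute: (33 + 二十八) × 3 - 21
Convert 二十八 (Chinese numeral) → 2×10 + 8 = 28 (decimal)
Expression in decimal: (33 + 28) × 3 - 21
Parentheses first: 33 + 28 = 61
Multiply: 61 × 3 = 183
Subtract: 183 - 21 = 162
162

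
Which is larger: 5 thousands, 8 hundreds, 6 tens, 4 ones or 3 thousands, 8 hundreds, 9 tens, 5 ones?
Convert 5 thousands, 8 hundreds, 6 tens, 4 ones (place-value notation) → 5×1000 + 8×100 + 6×10 + 4 = 5864 (decimal)
Convert 3 thousands, 8 hundreds, 9 tens, 5 ones (place-value notation) → 3×1000 + 8×100 + 9×10 + 5 = 3895 (decimal)
Compare 5864 vs 3895: larger = 5864
5864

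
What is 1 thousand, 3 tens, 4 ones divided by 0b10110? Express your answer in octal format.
Convert 1 thousand, 3 tens, 4 ones (place-value notation) → 1×1000 + 3×10 + 4 = 1034 (decimal)
Convert 0b10110 (binary) → 16 + 4 + 2 = 22 (decimal)
Compute 1034 ÷ 22 = 47
Convert 47 (decimal) → 47 = 5×8 + 7 → 0o57 (octal)
0o57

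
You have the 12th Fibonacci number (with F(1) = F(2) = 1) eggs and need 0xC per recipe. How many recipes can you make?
Convert the 12th Fibonacci number (with F(1) = F(2) = 1) (Fibonacci index) → 1, 1, 2, 3, 5, 8, 13, 21, 34, 55, 89, 144 → 144 (decimal)
Convert 0xC (hexadecimal) → 12 (decimal)
Compute 144 ÷ 12 = 12
12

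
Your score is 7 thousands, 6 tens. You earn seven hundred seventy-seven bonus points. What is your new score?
Convert 7 thousands, 6 tens (place-value notation) → 7×1000 + 6×10 = 7060 (decimal)
Convert seven hundred seventy-seven (English words) → 7×100 + 77 = 777 (decimal)
Compute 7060 + 777 = 7837
7837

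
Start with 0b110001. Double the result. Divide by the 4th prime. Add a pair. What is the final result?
Convert 0b110001 (binary) → 32 + 16 + 1 = 49 (decimal)
Start: 49
49 × 2 = 98
Convert the 4th prime (prime index) → 7 (decimal)
98 ÷ 7 = 14
Convert a pair (colloquial) → 2 (decimal)
14 + 2 = 16
16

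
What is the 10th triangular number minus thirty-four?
The 10th triangular number = 10×11/2 = 55
Convert thirty-four (English words) → 34 (decimal)
Compute 55 - 34 = 21
21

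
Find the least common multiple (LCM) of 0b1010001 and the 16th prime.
Convert 0b1010001 (binary) → 64 + 16 + 1 = 81 (decimal)
Convert the 16th prime (prime index) → 53 (decimal)
Compute lcm(81, 53) = 4293
4293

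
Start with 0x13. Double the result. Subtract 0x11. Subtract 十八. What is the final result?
Convert 0x13 (hexadecimal) → 1×16 + 3 = 19 (decimal)
Start: 19
19 × 2 = 38
Convert 0x11 (hexadecimal) → 1×16 + 1 = 17 (decimal)
38 - 17 = 21
Convert 十八 (Chinese numeral) → 1×10 + 8 = 18 (decimal)
21 - 18 = 3
3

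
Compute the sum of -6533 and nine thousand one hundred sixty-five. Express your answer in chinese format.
Convert nine thousand one hundred sixty-five (English words) → 9×1000 + 1×100 + 65 = 9165 (decimal)
Compute -6533 + 9165 = 2632
Convert 2632 (decimal) → 2632 = 2×1000 + 6×100 + 3×10 + 2 → 二千六百三十二 (Chinese numeral)
二千六百三十二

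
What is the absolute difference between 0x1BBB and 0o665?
Convert 0x1BBB (hexadecimal) → 1×4096 + 11×256 + 11×16 + 11 = 7099 (decimal)
Convert 0o665 (octal) → 6×64 + 6×8 + 5 = 437 (decimal)
Compute |7099 - 437| = 6662
6662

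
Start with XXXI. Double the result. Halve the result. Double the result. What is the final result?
Convert XXXI (Roman numeral) → 10 + 10 + 10 + 1 = 31 (decimal)
Start: 31
31 × 2 = 62
62 ÷ 2 = 31
31 × 2 = 62
62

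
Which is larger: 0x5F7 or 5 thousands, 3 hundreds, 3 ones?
Convert 0x5F7 (hexadecimal) → 5×256 + 15×16 + 7 = 1527 (decimal)
Convert 5 thousands, 3 hundreds, 3 ones (place-value notation) → 5×1000 + 3×100 + 3 = 5303 (decimal)
Compare 1527 vs 5303: larger = 5303
5303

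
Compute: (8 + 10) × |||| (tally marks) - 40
Convert |||| (tally marks) → 4 (decimal)
Expression in decimal: (8 + 10) × 4 - 40
Parentheses first: 8 + 10 = 18
Multiply: 18 × 4 = 72
Subtract: 72 - 40 = 32
32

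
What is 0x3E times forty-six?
Convert 0x3E (hexadecimal) → 3×16 + 14 = 62 (decimal)
Convert forty-six (English words) → 46 (decimal)
Compute 62 × 46 = 2852
2852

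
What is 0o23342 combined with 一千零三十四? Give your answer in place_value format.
Convert 0o23342 (octal) → 2×4096 + 3×512 + 3×64 + 4×8 + 2 = 9954 (decimal)
Convert 一千零三十四 (Chinese numeral) → 1×1000 + 3×10 + 4 = 1034 (decimal)
Compute 9954 + 1034 = 10988
Convert 10988 (decimal) → 10988 = 10×1000 + 9×100 + 8×10 + 8 → 10 thousands, 9 hundreds, 8 tens, 8 ones (place-value notation)
10 thousands, 9 hundreds, 8 tens, 8 ones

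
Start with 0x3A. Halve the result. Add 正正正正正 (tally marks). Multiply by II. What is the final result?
Convert 0x3A (hexadecimal) → 3×16 + 10 = 58 (decimal)
Start: 58
58 ÷ 2 = 29
Convert 正正正正正 (tally marks) → 5 + 5 + 5 + 5 + 5 = 25 (decimal)
29 + 25 = 54
Convert II (Roman numeral) → 1 + 1 = 2 (decimal)
54 × 2 = 108
108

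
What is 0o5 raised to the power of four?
Convert 0o5 (octal) → 5 (decimal)
Convert four (English words) → 4 (decimal)
Compute 5 ^ 4 = 625
625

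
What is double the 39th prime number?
The 39th prime number = 167
Compute 167 × 2 = 334
334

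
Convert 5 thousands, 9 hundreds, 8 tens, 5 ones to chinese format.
Convert 5 thousands, 9 hundreds, 8 tens, 5 ones (place-value notation) → 5×1000 + 9×100 + 8×10 + 5 = 5985 (decimal)
Convert 5985 (decimal) → 5985 = 5×1000 + 9×100 + 8×10 + 5 → 五千九百八十五 (Chinese numeral)
五千九百八十五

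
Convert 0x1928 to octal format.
Convert 0x1928 (hexadecimal) → 1×4096 + 9×256 + 2×16 + 8 = 6440 (decimal)
Convert 6440 (decimal) → 6440 = 1×4096 + 4×512 + 4×64 + 5×8 → 0o14450 (octal)
0o14450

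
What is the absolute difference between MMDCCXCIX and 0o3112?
Convert MMDCCXCIX (Roman numeral) → 1000 + 1000 + 500 + 100 + 100 + 90 + 9 = 2799 (decimal)
Convert 0o3112 (octal) → 3×512 + 1×64 + 1×8 + 2 = 1610 (decimal)
Compute |2799 - 1610| = 1189
1189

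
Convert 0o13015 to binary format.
Convert 0o13015 (octal) → 1×4096 + 3×512 + 1×8 + 5 = 5645 (decimal)
Convert 5645 (decimal) → 5645 = 4096 + 1024 + 512 + 8 + 4 + 1 → 0b1011000001101 (binary)
0b1011000001101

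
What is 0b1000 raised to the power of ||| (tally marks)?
Convert 0b1000 (binary) → 8 (decimal)
Convert ||| (tally marks) → 3 (decimal)
Compute 8 ^ 3 = 512
512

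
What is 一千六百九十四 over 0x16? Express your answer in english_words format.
Convert 一千六百九十四 (Chinese numeral) → 1×1000 + 6×100 + 9×10 + 4 = 1694 (decimal)
Convert 0x16 (hexadecimal) → 1×16 + 6 = 22 (decimal)
Compute 1694 ÷ 22 = 77
Convert 77 (decimal) → seventy-seven (English words)
seventy-seven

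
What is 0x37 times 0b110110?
Convert 0x37 (hexadecimal) → 3×16 + 7 = 55 (decimal)
Convert 0b110110 (binary) → 32 + 16 + 4 + 2 = 54 (decimal)
Compute 55 × 54 = 2970
2970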